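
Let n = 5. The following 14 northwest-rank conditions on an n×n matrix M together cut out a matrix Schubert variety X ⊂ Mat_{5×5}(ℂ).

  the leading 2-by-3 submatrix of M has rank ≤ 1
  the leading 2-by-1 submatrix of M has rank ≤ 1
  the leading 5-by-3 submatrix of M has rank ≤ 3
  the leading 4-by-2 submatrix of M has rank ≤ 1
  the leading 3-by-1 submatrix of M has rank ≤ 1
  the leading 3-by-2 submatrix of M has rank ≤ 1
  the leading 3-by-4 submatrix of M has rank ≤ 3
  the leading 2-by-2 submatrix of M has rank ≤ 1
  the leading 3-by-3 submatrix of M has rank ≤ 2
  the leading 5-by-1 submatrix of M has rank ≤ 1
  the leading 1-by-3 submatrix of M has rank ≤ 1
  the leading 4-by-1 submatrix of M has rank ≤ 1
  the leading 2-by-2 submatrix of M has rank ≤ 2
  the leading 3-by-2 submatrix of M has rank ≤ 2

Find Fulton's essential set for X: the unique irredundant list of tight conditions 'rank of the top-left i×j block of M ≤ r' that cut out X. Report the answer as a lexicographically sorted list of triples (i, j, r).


Recovering R(i,j) via the rank-extension bound from the 14 conditions:

  row 1: 1, 1, 1, 1, 1
  row 2: 1, 1, 1, 2, 2
  row 3: 1, 1, 2, 3, 3
  row 4: 1, 1, 2, 3, 4
  row 5: 1, 2, 3, 4, 5

so w = (1, 4, 3, 5, 2).

Rothe diagram D(w) (4 cells), 2 SE-corners (essential conditions):

[(2, 3, 1), (4, 2, 1)]


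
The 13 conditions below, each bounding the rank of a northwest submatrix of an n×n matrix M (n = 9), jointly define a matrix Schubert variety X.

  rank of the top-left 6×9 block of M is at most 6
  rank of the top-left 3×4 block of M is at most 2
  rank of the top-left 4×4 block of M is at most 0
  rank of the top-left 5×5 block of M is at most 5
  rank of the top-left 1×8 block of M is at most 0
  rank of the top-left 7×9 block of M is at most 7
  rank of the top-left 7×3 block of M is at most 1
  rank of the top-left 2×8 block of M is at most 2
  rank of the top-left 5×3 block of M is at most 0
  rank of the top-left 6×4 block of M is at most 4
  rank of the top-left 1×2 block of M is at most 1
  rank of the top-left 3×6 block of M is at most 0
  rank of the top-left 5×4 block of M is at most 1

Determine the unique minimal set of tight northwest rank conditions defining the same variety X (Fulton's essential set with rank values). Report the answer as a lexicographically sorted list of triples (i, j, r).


Reconstructing r_w from the 13 given conditions:

  0 | 0 | 0 | 0 | 0 | 0 | 0 | 0 | 1
  0 | 0 | 0 | 0 | 0 | 0 | 1 | 1 | 2
  0 | 0 | 0 | 0 | 0 | 0 | 1 | 2 | 3
  0 | 0 | 0 | 0 | 1 | 1 | 2 | 3 | 4
  0 | 0 | 0 | 1 | 2 | 2 | 3 | 4 | 5
  1 | 1 | 1 | 2 | 3 | 3 | 4 | 5 | 6
  1 | 1 | 1 | 2 | 3 | 4 | 5 | 6 | 7
  1 | 2 | 2 | 3 | 4 | 5 | 6 | 7 | 8
  1 | 2 | 3 | 4 | 5 | 6 | 7 | 8 | 9

so w = (9, 7, 8, 5, 4, 1, 6, 2, 3).

5 SE-corners of the 29-cell Rothe diagram give Ess(w):

[(1, 8, 0), (3, 6, 0), (4, 4, 0), (5, 3, 0), (7, 3, 1)]


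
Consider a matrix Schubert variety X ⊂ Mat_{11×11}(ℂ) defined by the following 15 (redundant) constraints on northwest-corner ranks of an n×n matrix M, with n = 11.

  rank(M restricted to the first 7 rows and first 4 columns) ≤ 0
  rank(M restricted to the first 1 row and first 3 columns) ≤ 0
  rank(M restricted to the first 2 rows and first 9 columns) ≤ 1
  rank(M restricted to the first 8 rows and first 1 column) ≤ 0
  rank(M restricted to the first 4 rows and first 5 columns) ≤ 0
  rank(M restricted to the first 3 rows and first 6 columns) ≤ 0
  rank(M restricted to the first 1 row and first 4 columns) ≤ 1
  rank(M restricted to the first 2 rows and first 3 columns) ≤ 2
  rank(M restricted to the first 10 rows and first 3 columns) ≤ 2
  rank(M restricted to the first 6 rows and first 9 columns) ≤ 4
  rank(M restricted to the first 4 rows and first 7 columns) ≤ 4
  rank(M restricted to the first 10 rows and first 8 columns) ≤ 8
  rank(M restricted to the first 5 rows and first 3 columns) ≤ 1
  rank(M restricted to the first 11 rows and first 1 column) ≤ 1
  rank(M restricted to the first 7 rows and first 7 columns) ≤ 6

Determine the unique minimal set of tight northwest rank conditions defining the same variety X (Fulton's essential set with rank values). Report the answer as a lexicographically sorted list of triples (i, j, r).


Rank table r_w(11×11) implied by the 15 constraints:

  row 1: 0  0  0  0  0  0  1  1  1  1  1
  row 2: 0  0  0  0  0  0  1  1  1  2  2
  row 3: 0  0  0  0  0  0  1  2  2  3  3
  row 4: 0  0  0  0  0  1  2  3  3  4  4
  row 5: 0  0  0  0  1  2  3  4  4  5  5
  row 6: 0  0  0  0  1  2  3  4  4  5  6
  row 7: 0  0  0  0  1  2  3  4  5  6  7
  row 8: 0  1  1  1  2  3  4  5  6  7  8
  row 9: 1  2  2  2  3  4  5  6  7  8  9
  row 10: 1  2  2  3  4  5  6  7  8  9  10
  row 11: 1  2  3  4  5  6  7  8  9  10  11

the unique w with this rank table is (7, 10, 8, 6, 5, 11, 9, 2, 1, 4, 3).

Fulton essential set (7 of the 40 Rothe cells):

[(2, 9, 1), (3, 6, 0), (4, 5, 0), (6, 9, 4), (7, 4, 0), (8, 1, 0), (10, 3, 2)]


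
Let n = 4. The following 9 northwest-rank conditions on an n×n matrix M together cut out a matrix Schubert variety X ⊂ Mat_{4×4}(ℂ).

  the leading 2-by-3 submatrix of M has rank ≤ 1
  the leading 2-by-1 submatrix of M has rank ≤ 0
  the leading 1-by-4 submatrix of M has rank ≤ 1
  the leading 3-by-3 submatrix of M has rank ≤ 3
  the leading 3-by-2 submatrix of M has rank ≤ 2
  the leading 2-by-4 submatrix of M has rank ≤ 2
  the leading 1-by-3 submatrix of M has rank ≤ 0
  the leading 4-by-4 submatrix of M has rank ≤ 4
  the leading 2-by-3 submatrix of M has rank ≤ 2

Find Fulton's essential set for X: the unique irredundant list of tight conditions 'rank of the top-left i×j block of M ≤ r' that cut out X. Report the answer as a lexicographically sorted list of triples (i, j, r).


Computing R[i][j] = min implied NW-rank bound (n=4, 9 conditions):

  0 | 0 | 0 | 1
  0 | 1 | 1 | 2
  1 | 2 | 2 | 3
  1 | 2 | 3 | 4

so w = (4, 2, 1, 3).

Rothe diagram D(w) (4 cells), 2 SE-corners (essential conditions):

[(1, 3, 0), (2, 1, 0)]


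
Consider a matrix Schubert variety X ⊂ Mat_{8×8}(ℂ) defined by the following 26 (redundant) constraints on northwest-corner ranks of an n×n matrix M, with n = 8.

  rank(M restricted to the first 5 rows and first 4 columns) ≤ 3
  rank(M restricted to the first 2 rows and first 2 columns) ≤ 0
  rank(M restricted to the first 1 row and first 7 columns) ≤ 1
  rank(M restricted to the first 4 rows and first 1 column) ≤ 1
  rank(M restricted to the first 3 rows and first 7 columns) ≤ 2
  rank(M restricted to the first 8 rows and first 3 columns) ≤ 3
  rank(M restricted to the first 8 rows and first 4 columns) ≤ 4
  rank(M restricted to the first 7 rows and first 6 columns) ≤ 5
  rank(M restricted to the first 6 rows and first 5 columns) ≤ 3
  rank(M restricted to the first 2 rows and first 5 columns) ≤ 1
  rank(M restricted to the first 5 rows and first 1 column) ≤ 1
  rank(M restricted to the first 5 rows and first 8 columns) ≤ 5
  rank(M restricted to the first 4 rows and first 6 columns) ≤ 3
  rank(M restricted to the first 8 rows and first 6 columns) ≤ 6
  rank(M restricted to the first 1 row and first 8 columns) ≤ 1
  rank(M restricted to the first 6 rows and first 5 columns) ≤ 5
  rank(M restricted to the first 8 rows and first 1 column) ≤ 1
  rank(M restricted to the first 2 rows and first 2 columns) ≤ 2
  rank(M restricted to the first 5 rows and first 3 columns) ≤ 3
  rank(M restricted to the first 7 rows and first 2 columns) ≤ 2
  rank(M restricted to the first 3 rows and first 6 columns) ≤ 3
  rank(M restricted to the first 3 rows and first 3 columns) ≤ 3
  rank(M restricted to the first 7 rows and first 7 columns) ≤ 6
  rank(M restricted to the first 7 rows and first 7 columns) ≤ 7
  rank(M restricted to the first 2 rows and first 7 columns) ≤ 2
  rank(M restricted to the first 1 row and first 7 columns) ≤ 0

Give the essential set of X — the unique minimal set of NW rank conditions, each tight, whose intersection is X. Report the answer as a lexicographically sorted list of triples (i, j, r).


Rank table r_w(8×8) implied by the 26 constraints:

  i=1: 0 0 0 0 0 0 0 1
  i=2: 0 0 1 1 1 1 1 2
  i=3: 1 1 2 2 2 2 2 3
  i=4: 1 2 3 3 3 3 3 4
  i=5: 1 2 3 3 3 4 4 5
  i=6: 1 2 3 3 3 4 5 6
  i=7: 1 2 3 4 4 5 6 7
  i=8: 1 2 3 4 5 6 7 8

reading off 1-entries of Δ²R: w = (8, 3, 1, 2, 6, 7, 4, 5).

|D(w)|=13, |Ess(w)|=3:

[(1, 7, 0), (2, 2, 0), (6, 5, 3)]


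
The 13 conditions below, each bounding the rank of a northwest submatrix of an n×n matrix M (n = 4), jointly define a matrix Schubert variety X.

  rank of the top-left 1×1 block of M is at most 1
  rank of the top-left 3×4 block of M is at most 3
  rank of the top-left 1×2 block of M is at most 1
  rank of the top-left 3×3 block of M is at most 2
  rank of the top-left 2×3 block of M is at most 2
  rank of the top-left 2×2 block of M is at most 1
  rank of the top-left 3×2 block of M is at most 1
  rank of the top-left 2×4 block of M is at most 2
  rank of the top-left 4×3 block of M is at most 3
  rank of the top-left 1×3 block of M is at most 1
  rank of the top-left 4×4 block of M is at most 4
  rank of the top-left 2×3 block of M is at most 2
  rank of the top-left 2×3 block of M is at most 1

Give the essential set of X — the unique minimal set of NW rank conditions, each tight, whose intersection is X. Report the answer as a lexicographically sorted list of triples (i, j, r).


The tightest implied rank at each (i,j), from the 13 conditions:

  R[1]: 1 | 1 | 1 | 1
  R[2]: 1 | 1 | 1 | 2
  R[3]: 1 | 1 | 2 | 3
  R[4]: 1 | 2 | 3 | 4

hence w(1..4) = (1, 4, 3, 2).

D(w) has 3 cells with 2 SE-corners; essential set:

[(2, 3, 1), (3, 2, 1)]


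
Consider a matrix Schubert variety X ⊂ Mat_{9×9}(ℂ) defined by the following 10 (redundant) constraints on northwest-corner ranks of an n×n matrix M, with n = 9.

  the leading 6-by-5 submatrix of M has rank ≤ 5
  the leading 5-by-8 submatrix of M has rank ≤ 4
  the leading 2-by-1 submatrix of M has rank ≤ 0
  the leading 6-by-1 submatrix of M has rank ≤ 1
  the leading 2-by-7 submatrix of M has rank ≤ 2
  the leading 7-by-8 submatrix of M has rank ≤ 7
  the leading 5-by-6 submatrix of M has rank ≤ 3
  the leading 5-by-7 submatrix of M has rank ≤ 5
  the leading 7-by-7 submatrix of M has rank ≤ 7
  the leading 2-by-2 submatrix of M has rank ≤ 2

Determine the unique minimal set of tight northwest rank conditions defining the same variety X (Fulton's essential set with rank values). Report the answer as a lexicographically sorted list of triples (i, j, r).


Propagating the 10 rank bounds to every northwest block:

  row 1: 0 1 1 1 1 1 1 1 1
  row 2: 0 1 2 2 2 2 2 2 2
  row 3: 1 2 3 3 3 3 3 3 3
  row 4: 1 2 3 3 3 3 4 4 4
  row 5: 1 2 3 3 3 3 4 4 5
  row 6: 1 2 3 4 4 4 5 5 6
  row 7: 1 2 3 4 5 5 6 6 7
  row 8: 1 2 3 4 5 6 7 7 8
  row 9: 1 2 3 4 5 6 7 8 9

giving w = (2, 3, 1, 7, 9, 4, 5, 6, 8) via Δ²R.

3 SE-corners of the 9-cell Rothe diagram give Ess(w):

[(2, 1, 0), (5, 6, 3), (5, 8, 4)]


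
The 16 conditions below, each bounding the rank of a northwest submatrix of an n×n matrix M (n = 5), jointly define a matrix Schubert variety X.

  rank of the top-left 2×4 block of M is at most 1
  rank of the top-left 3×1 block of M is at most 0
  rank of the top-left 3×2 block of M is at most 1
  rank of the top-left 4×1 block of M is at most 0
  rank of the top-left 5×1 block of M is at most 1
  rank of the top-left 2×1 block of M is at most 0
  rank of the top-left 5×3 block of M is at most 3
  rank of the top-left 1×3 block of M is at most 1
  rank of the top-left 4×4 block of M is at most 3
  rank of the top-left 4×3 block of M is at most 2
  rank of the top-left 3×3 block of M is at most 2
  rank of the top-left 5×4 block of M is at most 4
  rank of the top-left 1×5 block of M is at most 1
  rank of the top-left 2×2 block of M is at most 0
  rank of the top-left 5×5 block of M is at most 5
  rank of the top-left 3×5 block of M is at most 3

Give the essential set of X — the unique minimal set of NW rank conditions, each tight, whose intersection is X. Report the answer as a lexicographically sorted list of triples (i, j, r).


Recovering R(i,j) via the rank-extension bound from the 16 conditions:

  R[1]: 0 0 1 1 1
  R[2]: 0 0 1 1 2
  R[3]: 0 1 2 2 3
  R[4]: 0 1 2 3 4
  R[5]: 1 2 3 4 5

reading off 1-entries of Δ²R: w = (3, 5, 2, 4, 1).

D(w) has 7 cells with 3 SE-corners; essential set:

[(2, 2, 0), (2, 4, 1), (4, 1, 0)]


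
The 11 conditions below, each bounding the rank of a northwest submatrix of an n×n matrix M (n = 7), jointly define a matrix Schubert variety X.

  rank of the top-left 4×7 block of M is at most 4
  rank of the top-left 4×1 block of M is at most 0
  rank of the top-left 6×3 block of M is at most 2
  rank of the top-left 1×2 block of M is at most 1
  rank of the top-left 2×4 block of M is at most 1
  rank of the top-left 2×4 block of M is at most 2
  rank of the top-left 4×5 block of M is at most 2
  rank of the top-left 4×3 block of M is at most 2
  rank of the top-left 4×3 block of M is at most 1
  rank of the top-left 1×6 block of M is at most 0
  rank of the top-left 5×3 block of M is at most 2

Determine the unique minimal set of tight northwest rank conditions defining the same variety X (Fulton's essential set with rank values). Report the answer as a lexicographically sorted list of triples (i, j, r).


Propagating the 11 rank bounds to every northwest block:

  0 0 0 0 0 0 1
  0 1 1 1 1 1 2
  0 1 1 2 2 2 3
  0 1 1 2 2 3 4
  1 2 2 3 3 4 5
  1 2 2 3 4 5 6
  1 2 3 4 5 6 7

second differences of R give the permutation w = (7, 2, 4, 6, 1, 5, 3).

D(w) has 13 cells with 5 SE-corners; essential set:

[(1, 6, 0), (4, 1, 0), (4, 3, 1), (4, 5, 2), (6, 3, 2)]


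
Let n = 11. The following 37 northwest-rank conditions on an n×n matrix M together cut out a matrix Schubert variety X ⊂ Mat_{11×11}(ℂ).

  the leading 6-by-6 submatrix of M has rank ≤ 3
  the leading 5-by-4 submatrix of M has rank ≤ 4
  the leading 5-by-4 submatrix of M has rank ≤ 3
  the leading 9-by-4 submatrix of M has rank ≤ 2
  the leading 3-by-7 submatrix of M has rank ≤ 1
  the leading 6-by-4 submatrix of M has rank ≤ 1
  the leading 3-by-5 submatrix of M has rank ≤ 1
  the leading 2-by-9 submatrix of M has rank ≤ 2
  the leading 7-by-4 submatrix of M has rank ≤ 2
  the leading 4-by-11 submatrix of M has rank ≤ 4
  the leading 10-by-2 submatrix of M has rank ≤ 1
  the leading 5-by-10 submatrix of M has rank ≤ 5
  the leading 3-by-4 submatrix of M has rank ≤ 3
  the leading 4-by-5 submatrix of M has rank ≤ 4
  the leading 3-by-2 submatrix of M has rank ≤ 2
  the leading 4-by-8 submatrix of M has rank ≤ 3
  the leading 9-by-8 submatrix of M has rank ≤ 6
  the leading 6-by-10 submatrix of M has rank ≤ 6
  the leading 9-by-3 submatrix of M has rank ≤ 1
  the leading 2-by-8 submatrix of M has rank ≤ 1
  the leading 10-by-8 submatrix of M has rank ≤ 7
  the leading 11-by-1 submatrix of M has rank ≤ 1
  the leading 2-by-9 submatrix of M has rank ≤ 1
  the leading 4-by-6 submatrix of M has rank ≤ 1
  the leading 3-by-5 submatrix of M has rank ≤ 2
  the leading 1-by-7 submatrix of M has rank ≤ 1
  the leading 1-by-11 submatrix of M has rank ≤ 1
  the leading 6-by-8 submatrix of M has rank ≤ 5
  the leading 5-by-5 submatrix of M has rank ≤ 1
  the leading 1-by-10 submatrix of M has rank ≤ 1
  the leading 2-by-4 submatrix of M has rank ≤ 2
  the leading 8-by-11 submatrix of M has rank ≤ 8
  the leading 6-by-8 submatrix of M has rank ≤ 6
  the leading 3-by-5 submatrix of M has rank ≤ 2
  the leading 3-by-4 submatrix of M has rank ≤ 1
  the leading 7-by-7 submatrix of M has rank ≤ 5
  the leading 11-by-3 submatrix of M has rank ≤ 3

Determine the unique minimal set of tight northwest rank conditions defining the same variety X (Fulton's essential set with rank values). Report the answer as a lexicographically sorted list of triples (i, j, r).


Computing R[i][j] = min implied NW-rank bound (n=11, 37 conditions):

  row 1: 1 1 1 1 1 1 1 1 1 1 1
  row 2: 1 1 1 1 1 1 1 1 1 2 2
  row 3: 1 1 1 1 1 1 1 2 2 3 3
  row 4: 1 1 1 1 1 1 2 3 3 4 4
  row 5: 1 1 1 1 1 2 3 4 4 5 5
  row 6: 1 1 1 1 2 3 4 5 5 6 6
  row 7: 1 1 1 2 3 4 5 6 6 7 7
  row 8: 1 1 1 2 3 4 5 6 7 8 8
  row 9: 1 1 1 2 3 4 5 6 7 8 9
  row 10: 1 1 2 3 4 5 6 7 8 9 10
  row 11: 1 2 3 4 5 6 7 8 9 10 11

hence w(1..11) = (1, 10, 8, 7, 6, 5, 4, 9, 11, 3, 2).

ℓ(w)=33; the 7 essential cells (i,j,r):

[(2, 9, 1), (3, 7, 1), (4, 6, 1), (5, 5, 1), (6, 4, 1), (9, 3, 1), (10, 2, 1)]


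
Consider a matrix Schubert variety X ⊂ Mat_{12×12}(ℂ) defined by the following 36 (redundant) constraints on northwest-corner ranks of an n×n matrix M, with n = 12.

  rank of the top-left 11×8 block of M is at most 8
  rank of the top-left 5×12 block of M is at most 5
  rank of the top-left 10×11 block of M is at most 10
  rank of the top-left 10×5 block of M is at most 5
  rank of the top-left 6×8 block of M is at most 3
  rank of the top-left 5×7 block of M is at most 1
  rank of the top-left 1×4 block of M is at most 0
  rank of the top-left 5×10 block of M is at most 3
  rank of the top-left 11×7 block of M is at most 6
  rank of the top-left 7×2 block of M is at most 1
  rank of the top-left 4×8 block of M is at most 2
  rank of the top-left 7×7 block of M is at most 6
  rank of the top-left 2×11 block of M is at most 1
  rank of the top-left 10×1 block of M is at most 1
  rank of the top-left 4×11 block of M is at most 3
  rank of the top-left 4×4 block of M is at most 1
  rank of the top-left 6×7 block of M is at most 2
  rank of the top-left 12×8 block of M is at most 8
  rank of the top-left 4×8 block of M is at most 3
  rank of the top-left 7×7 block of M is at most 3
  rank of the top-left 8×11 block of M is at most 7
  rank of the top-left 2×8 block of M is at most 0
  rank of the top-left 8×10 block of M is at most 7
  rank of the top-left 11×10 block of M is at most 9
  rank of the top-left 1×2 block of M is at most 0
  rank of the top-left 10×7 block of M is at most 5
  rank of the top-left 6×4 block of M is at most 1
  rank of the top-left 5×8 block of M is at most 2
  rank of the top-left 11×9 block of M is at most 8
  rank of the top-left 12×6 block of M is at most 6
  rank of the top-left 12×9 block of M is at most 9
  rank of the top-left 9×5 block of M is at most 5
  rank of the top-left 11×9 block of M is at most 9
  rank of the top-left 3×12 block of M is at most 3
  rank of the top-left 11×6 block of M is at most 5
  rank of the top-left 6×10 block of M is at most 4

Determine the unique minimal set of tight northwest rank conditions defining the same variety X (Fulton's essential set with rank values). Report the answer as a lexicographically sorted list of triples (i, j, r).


Reconstructing r_w from the 36 given conditions:

  i=1: 0 | 0 | 0 | 0 | 0 | 0 | 0 | 0 | 1 | 1 | 1 | 1
  i=2: 0 | 0 | 0 | 0 | 0 | 0 | 0 | 0 | 1 | 1 | 1 | 2
  i=3: 1 | 1 | 1 | 1 | 1 | 1 | 1 | 1 | 2 | 2 | 2 | 3
  i=4: 1 | 1 | 1 | 1 | 1 | 1 | 1 | 2 | 3 | 3 | 3 | 4
  i=5: 1 | 1 | 1 | 1 | 1 | 1 | 1 | 2 | 3 | 3 | 4 | 5
  i=6: 1 | 1 | 1 | 1 | 2 | 2 | 2 | 3 | 4 | 4 | 5 | 6
  i=7: 1 | 1 | 2 | 2 | 3 | 3 | 3 | 4 | 5 | 5 | 6 | 7
  i=8: 1 | 2 | 3 | 3 | 4 | 4 | 4 | 5 | 6 | 6 | 7 | 8
  i=9: 1 | 2 | 3 | 4 | 5 | 5 | 5 | 6 | 7 | 7 | 8 | 9
  i=10: 1 | 2 | 3 | 4 | 5 | 5 | 5 | 6 | 7 | 8 | 9 | 10
  i=11: 1 | 2 | 3 | 4 | 5 | 5 | 6 | 7 | 8 | 9 | 10 | 11
  i=12: 1 | 2 | 3 | 4 | 5 | 6 | 7 | 8 | 9 | 10 | 11 | 12

hence w(1..12) = (9, 12, 1, 8, 11, 5, 3, 2, 4, 10, 7, 6).

8 SE-corners of the 38-cell Rothe diagram give Ess(w):

[(2, 8, 0), (2, 11, 1), (5, 7, 1), (5, 10, 3), (6, 4, 1), (7, 2, 1), (10, 7, 5), (11, 6, 5)]


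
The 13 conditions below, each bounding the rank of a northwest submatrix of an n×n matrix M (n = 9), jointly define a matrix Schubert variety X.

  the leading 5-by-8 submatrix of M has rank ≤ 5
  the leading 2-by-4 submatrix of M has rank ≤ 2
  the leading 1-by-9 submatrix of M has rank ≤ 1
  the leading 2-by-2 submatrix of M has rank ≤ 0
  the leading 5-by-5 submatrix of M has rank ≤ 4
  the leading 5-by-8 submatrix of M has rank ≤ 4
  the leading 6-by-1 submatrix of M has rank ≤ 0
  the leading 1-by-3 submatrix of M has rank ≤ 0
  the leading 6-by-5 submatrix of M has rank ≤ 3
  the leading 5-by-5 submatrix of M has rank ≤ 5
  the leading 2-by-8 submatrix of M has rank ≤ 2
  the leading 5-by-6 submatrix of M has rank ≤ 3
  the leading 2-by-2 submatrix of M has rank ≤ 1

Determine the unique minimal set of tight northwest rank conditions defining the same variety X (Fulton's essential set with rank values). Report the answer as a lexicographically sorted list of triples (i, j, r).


Recovering R(i,j) via the rank-extension bound from the 13 conditions:

  0, 0, 0, 1, 1, 1, 1, 1, 1
  0, 0, 1, 2, 2, 2, 2, 2, 2
  0, 1, 2, 3, 3, 3, 3, 3, 3
  0, 1, 2, 3, 3, 3, 4, 4, 4
  0, 1, 2, 3, 3, 3, 4, 4, 5
  0, 1, 2, 3, 3, 4, 5, 5, 6
  1, 2, 3, 4, 4, 5, 6, 6, 7
  1, 2, 3, 4, 5, 6, 7, 7, 8
  1, 2, 3, 4, 5, 6, 7, 8, 9

so w = (4, 3, 2, 7, 9, 6, 1, 5, 8).

6 SE-corners of the 15-cell Rothe diagram give Ess(w):

[(1, 3, 0), (2, 2, 0), (5, 6, 3), (5, 8, 4), (6, 1, 0), (6, 5, 3)]


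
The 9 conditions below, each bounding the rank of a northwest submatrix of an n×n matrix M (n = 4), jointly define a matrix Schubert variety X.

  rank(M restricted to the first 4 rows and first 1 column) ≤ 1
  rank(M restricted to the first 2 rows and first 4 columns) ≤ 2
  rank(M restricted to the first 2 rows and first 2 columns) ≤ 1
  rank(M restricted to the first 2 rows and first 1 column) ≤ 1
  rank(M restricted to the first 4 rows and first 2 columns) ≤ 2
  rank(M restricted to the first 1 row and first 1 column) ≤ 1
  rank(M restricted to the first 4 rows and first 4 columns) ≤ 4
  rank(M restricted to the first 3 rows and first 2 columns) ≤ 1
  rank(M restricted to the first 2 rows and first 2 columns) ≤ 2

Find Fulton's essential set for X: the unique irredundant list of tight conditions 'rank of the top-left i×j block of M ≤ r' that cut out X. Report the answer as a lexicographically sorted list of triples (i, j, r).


Recovering R(i,j) via the rank-extension bound from the 9 conditions:

  i=1: 1 | 1 | 1 | 1
  i=2: 1 | 1 | 2 | 2
  i=3: 1 | 1 | 2 | 3
  i=4: 1 | 2 | 3 | 4

the unique w with this rank table is (1, 3, 4, 2).

ℓ(w)=2; the 1 essential cell (i,j,r):

[(3, 2, 1)]


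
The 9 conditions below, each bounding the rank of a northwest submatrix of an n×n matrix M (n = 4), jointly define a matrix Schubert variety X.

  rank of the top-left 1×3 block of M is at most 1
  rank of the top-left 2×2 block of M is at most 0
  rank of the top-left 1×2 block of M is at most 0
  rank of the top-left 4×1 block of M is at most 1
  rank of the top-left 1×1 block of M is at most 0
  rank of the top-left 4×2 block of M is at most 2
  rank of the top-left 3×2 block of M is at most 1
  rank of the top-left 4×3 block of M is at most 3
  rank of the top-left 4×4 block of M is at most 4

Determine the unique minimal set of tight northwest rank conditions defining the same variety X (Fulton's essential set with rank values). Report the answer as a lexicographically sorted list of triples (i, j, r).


Reconstructing r_w from the 9 given conditions:

  R[1]: 0 0 1 1
  R[2]: 0 0 1 2
  R[3]: 1 1 2 3
  R[4]: 1 2 3 4

so w = (3, 4, 1, 2).

D(w) has 4 cells with 1 SE-corner; essential set:

[(2, 2, 0)]


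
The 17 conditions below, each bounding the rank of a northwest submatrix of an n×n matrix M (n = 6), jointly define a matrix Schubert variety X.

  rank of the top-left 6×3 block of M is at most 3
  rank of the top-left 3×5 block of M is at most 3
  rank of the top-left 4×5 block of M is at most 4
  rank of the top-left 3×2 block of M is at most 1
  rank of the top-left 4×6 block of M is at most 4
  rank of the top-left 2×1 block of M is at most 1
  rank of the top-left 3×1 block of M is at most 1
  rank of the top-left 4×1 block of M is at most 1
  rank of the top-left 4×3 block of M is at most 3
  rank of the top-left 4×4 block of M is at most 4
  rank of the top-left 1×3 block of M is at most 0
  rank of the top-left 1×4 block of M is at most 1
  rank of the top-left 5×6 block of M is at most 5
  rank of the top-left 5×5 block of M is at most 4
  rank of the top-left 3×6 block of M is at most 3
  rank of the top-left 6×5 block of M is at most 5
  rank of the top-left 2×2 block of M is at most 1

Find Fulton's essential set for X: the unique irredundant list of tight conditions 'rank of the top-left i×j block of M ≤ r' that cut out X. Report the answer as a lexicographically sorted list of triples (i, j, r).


Recovering R(i,j) via the rank-extension bound from the 17 conditions:

  0, 0, 0, 1, 1, 1
  1, 1, 1, 2, 2, 2
  1, 1, 2, 3, 3, 3
  1, 2, 3, 4, 4, 4
  1, 2, 3, 4, 4, 5
  1, 2, 3, 4, 5, 6

second differences of R give the permutation w = (4, 1, 3, 2, 6, 5).

Rothe diagram D(w) (5 cells), 3 SE-corners (essential conditions):

[(1, 3, 0), (3, 2, 1), (5, 5, 4)]


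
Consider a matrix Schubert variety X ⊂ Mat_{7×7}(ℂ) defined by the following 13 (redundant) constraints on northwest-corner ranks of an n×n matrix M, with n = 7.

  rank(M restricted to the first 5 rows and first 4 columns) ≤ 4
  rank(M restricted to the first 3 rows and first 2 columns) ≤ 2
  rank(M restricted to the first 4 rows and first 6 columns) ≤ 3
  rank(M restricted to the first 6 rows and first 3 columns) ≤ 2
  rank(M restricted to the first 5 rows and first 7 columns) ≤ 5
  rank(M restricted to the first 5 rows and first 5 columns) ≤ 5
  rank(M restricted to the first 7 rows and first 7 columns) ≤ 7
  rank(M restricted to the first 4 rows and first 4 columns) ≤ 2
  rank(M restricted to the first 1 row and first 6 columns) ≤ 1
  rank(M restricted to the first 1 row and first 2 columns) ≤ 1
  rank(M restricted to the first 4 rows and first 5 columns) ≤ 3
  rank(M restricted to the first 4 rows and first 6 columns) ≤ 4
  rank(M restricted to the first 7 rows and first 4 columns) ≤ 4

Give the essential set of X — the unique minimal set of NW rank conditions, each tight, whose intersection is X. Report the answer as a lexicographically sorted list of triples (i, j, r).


The tightest implied rank at each (i,j), from the 13 conditions:

  1 | 1 | 1 | 1 | 1 | 1 | 1
  1 | 2 | 2 | 2 | 2 | 2 | 2
  1 | 2 | 2 | 2 | 3 | 3 | 3
  1 | 2 | 2 | 2 | 3 | 3 | 4
  1 | 2 | 2 | 3 | 4 | 4 | 5
  1 | 2 | 2 | 3 | 4 | 5 | 6
  1 | 2 | 3 | 4 | 5 | 6 | 7

so w = (1, 2, 5, 7, 4, 6, 3).

D(w) has 7 cells with 3 SE-corners; essential set:

[(4, 4, 2), (4, 6, 3), (6, 3, 2)]


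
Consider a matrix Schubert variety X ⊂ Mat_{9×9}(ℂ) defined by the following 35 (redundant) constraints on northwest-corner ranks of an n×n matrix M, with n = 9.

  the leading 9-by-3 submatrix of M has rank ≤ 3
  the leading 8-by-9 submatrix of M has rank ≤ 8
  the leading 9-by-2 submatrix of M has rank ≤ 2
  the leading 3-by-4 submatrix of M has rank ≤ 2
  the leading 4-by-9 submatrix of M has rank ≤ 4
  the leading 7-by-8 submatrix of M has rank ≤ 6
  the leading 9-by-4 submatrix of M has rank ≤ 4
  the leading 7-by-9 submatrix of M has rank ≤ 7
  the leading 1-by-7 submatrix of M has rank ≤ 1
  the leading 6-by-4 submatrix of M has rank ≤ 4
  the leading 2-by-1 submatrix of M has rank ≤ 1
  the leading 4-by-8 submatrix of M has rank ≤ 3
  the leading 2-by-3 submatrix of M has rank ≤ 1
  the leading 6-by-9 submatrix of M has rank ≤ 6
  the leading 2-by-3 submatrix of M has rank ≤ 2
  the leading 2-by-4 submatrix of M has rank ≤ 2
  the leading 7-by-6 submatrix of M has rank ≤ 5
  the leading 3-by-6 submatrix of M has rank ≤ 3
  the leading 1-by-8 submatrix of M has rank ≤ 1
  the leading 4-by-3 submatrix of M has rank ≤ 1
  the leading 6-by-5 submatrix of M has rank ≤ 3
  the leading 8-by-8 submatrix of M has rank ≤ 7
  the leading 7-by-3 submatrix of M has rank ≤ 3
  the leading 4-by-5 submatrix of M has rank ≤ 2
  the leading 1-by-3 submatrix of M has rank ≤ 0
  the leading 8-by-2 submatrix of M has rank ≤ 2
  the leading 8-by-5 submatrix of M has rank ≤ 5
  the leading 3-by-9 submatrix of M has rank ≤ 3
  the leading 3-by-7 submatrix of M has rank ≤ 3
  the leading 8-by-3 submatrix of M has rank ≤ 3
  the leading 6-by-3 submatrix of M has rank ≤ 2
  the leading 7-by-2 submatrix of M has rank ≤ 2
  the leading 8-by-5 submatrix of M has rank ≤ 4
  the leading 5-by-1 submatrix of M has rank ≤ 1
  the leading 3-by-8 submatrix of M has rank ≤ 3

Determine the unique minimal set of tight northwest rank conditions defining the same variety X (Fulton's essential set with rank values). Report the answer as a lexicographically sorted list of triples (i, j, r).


Reconstructing r_w from the 35 given conditions:

  R[1]: 0 | 0 | 0 | 1 | 1 | 1 | 1 | 1 | 1
  R[2]: 1 | 1 | 1 | 2 | 2 | 2 | 2 | 2 | 2
  R[3]: 1 | 1 | 1 | 2 | 2 | 3 | 3 | 3 | 3
  R[4]: 1 | 1 | 1 | 2 | 2 | 3 | 3 | 3 | 4
  R[5]: 1 | 2 | 2 | 3 | 3 | 4 | 4 | 4 | 5
  R[6]: 1 | 2 | 2 | 3 | 3 | 4 | 5 | 5 | 6
  R[7]: 1 | 2 | 3 | 4 | 4 | 5 | 6 | 6 | 7
  R[8]: 1 | 2 | 3 | 4 | 4 | 5 | 6 | 7 | 8
  R[9]: 1 | 2 | 3 | 4 | 5 | 6 | 7 | 8 | 9

second differences of R give the permutation w = (4, 1, 6, 9, 2, 7, 3, 8, 5).

Fulton essential set (7 of the 14 Rothe cells):

[(1, 3, 0), (4, 3, 1), (4, 5, 2), (4, 8, 3), (6, 3, 2), (6, 5, 3), (8, 5, 4)]


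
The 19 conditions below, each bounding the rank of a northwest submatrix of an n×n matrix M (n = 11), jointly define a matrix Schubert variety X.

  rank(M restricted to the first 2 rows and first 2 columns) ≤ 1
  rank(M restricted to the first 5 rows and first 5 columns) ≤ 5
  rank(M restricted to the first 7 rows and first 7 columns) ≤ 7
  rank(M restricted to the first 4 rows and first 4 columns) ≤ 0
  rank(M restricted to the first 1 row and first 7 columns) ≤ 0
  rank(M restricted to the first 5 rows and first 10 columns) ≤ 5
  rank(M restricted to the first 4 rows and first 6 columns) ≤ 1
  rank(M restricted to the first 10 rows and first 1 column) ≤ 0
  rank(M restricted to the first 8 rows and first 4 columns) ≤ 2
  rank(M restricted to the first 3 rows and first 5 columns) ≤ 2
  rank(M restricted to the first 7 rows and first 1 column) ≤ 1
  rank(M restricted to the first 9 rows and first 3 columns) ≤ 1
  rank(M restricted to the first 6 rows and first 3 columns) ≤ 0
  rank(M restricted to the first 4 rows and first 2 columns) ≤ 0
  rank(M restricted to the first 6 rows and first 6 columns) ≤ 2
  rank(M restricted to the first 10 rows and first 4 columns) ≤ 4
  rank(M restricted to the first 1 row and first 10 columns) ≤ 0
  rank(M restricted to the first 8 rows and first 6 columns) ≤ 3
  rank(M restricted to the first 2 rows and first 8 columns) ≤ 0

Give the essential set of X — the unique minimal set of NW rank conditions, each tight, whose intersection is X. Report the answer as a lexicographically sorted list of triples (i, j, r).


The tightest implied rank at each (i,j), from the 19 conditions:

  i=1: 0 0 0 0 0 0 0 0 0 0 1
  i=2: 0 0 0 0 0 0 0 0 1 1 2
  i=3: 0 0 0 0 1 1 1 1 2 2 3
  i=4: 0 0 0 0 1 1 2 2 3 3 4
  i=5: 0 0 0 1 2 2 3 3 4 4 5
  i=6: 0 0 0 1 2 2 3 4 5 5 6
  i=7: 0 1 1 2 3 3 4 5 6 6 7
  i=8: 0 1 1 2 3 3 4 5 6 7 8
  i=9: 0 1 1 2 3 4 5 6 7 8 9
  i=10: 0 1 2 3 4 5 6 7 8 9 10
  i=11: 1 2 3 4 5 6 7 8 9 10 11

the unique w with this rank table is (11, 9, 5, 7, 4, 8, 2, 10, 6, 3, 1).

D(w) has 41 cells with 9 SE-corners; essential set:

[(1, 10, 0), (2, 8, 0), (4, 4, 0), (4, 6, 1), (6, 3, 0), (6, 6, 2), (8, 6, 3), (9, 3, 1), (10, 1, 0)]


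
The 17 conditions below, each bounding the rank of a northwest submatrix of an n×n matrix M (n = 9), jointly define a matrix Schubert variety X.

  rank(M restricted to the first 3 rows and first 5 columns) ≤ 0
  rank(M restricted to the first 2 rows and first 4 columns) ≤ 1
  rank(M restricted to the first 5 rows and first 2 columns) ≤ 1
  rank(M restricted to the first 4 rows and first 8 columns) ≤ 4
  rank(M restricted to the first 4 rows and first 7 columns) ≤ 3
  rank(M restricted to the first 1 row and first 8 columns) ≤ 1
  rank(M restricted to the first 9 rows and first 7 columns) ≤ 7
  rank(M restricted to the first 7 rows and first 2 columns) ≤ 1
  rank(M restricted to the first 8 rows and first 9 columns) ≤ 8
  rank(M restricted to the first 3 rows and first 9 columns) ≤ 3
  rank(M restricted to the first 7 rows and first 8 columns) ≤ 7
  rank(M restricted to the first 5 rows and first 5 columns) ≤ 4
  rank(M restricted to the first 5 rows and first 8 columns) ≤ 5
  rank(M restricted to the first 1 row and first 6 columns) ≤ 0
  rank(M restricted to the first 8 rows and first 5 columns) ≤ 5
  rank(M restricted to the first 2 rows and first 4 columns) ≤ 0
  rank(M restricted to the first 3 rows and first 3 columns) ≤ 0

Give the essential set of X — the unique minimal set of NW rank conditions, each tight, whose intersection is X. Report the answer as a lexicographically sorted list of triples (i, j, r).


Reconstructing r_w from the 17 given conditions:

  i=1: 0, 0, 0, 0, 0, 0, 1, 1, 1
  i=2: 0, 0, 0, 0, 0, 1, 2, 2, 2
  i=3: 0, 0, 0, 0, 0, 1, 2, 3, 3
  i=4: 1, 1, 1, 1, 1, 2, 3, 4, 4
  i=5: 1, 1, 2, 2, 2, 3, 4, 5, 5
  i=6: 1, 1, 2, 3, 3, 4, 5, 6, 6
  i=7: 1, 1, 2, 3, 4, 5, 6, 7, 7
  i=8: 1, 2, 3, 4, 5, 6, 7, 8, 8
  i=9: 1, 2, 3, 4, 5, 6, 7, 8, 9

the unique w with this rank table is (7, 6, 8, 1, 3, 4, 5, 2, 9).

|D(w)|=19, |Ess(w)|=3:

[(1, 6, 0), (3, 5, 0), (7, 2, 1)]


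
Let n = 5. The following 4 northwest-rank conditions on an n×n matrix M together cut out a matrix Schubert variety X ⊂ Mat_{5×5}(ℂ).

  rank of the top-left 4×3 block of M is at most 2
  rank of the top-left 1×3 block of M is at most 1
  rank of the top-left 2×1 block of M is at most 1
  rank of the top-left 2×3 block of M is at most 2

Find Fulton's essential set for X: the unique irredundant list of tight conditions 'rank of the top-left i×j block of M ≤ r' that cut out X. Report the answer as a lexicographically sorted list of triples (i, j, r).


Propagating the 4 rank bounds to every northwest block:

  row 1: 1 1 1 1 1
  row 2: 1 2 2 2 2
  row 3: 1 2 2 3 3
  row 4: 1 2 2 3 4
  row 5: 1 2 3 4 5

second differences of R give the permutation w = (1, 2, 4, 5, 3).

Rothe diagram D(w) (2 cells), 1 SE-corner (essential condition):

[(4, 3, 2)]


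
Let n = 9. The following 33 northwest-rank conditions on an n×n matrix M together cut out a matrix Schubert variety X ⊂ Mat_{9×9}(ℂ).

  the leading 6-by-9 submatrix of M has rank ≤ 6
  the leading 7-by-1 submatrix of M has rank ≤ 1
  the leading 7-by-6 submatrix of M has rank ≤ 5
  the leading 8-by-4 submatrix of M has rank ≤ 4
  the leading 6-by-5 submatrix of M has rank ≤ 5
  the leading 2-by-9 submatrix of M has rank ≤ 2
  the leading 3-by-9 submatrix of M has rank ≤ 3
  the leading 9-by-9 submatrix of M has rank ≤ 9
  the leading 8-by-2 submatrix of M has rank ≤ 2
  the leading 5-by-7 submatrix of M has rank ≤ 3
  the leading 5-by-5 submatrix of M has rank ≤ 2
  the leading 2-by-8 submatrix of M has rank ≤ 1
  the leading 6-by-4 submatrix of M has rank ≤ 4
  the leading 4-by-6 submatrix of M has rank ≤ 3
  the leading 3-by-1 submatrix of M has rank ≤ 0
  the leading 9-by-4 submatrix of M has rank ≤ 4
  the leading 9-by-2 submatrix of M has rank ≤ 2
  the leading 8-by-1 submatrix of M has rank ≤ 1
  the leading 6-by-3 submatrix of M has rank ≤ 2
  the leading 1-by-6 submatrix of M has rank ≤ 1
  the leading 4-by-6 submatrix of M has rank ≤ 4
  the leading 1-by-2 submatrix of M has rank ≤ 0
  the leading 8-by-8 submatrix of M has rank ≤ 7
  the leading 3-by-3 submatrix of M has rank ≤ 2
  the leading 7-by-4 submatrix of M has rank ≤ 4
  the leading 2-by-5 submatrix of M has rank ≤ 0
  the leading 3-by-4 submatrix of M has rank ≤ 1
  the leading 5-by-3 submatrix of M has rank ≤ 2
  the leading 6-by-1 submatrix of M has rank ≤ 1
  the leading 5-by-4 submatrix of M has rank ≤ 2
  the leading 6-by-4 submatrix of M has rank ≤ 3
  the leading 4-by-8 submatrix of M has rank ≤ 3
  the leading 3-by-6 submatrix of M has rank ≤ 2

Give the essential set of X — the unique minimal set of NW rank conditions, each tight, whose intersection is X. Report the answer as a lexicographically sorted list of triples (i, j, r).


Computing R[i][j] = min implied NW-rank bound (n=9, 33 conditions):

  row 1: 0 | 0 | 0 | 0 | 0 | 1 | 1 | 1 | 1
  row 2: 0 | 0 | 0 | 0 | 0 | 1 | 1 | 1 | 2
  row 3: 0 | 1 | 1 | 1 | 1 | 2 | 2 | 2 | 3
  row 4: 1 | 2 | 2 | 2 | 2 | 3 | 3 | 3 | 4
  row 5: 1 | 2 | 2 | 2 | 2 | 3 | 3 | 4 | 5
  row 6: 1 | 2 | 2 | 3 | 3 | 4 | 4 | 5 | 6
  row 7: 1 | 2 | 3 | 4 | 4 | 5 | 5 | 6 | 7
  row 8: 1 | 2 | 3 | 4 | 5 | 6 | 6 | 7 | 8
  row 9: 1 | 2 | 3 | 4 | 5 | 6 | 7 | 8 | 9

the unique w with this rank table is (6, 9, 2, 1, 8, 4, 3, 5, 7).

|D(w)|=18, |Ess(w)|=6:

[(2, 5, 0), (2, 8, 1), (3, 1, 0), (5, 5, 2), (5, 7, 3), (6, 3, 2)]


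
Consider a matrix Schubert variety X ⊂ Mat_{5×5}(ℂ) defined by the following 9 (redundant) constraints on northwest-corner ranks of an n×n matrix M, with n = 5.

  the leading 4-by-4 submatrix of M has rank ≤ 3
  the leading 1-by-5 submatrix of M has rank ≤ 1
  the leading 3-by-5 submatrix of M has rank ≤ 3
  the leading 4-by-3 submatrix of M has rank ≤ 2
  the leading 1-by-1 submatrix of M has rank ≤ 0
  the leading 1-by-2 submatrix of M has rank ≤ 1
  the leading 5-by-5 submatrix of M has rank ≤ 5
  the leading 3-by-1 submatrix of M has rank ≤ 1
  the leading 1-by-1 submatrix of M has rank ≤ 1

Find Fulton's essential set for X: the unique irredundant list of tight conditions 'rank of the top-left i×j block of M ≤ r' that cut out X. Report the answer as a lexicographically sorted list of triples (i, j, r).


Recovering R(i,j) via the rank-extension bound from the 9 conditions:

  row 1: 0 1 1 1 1
  row 2: 1 2 2 2 2
  row 3: 1 2 2 3 3
  row 4: 1 2 2 3 4
  row 5: 1 2 3 4 5

so w = (2, 1, 4, 5, 3).

D(w) has 3 cells with 2 SE-corners; essential set:

[(1, 1, 0), (4, 3, 2)]


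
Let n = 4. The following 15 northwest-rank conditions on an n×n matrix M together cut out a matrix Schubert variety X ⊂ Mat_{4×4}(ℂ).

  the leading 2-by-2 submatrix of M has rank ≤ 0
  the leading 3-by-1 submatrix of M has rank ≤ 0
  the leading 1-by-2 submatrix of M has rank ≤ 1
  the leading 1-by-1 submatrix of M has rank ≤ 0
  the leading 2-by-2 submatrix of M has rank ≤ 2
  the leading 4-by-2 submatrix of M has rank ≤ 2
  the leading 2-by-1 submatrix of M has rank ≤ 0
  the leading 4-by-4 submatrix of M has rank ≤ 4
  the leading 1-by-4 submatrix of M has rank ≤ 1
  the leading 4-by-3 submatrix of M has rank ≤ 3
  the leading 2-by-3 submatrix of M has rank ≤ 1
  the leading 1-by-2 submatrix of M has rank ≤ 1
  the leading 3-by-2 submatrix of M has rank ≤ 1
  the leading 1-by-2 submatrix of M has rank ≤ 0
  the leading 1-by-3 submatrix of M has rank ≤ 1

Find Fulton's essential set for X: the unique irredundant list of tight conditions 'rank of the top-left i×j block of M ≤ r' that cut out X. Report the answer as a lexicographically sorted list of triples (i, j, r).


Computing R[i][j] = min implied NW-rank bound (n=4, 15 conditions):

  0 0 1 1
  0 0 1 2
  0 1 2 3
  1 2 3 4

the unique w with this rank table is (3, 4, 2, 1).

Fulton essential set (2 of the 5 Rothe cells):

[(2, 2, 0), (3, 1, 0)]


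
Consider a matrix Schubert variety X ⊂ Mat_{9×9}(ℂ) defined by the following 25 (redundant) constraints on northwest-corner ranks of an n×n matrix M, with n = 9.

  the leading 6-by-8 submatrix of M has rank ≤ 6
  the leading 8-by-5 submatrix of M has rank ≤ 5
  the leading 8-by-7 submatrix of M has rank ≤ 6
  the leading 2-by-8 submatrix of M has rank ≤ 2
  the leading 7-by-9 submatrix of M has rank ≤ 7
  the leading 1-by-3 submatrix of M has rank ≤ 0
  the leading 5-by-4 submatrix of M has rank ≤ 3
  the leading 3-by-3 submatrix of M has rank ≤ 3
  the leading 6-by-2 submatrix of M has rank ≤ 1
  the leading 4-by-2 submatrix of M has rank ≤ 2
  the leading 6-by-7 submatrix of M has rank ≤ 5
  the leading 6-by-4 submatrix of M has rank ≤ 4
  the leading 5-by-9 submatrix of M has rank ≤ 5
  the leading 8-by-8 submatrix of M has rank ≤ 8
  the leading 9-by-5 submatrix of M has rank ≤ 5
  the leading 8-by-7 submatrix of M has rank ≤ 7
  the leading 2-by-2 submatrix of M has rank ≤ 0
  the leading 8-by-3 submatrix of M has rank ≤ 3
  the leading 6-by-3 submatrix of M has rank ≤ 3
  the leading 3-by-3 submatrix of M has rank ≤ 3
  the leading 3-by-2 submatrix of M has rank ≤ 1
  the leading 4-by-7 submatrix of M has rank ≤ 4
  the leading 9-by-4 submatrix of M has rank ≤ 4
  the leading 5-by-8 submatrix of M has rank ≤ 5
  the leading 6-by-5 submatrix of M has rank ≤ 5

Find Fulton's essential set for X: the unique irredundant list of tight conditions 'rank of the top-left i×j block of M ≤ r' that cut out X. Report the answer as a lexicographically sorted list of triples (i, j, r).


Reconstructing r_w from the 25 given conditions:

  i=1: 0 | 0 | 0 | 1 | 1 | 1 | 1 | 1 | 1
  i=2: 0 | 0 | 1 | 2 | 2 | 2 | 2 | 2 | 2
  i=3: 1 | 1 | 2 | 3 | 3 | 3 | 3 | 3 | 3
  i=4: 1 | 1 | 2 | 3 | 4 | 4 | 4 | 4 | 4
  i=5: 1 | 1 | 2 | 3 | 4 | 5 | 5 | 5 | 5
  i=6: 1 | 1 | 2 | 3 | 4 | 5 | 5 | 6 | 6
  i=7: 1 | 2 | 3 | 4 | 5 | 6 | 6 | 7 | 7
  i=8: 1 | 2 | 3 | 4 | 5 | 6 | 6 | 7 | 8
  i=9: 1 | 2 | 3 | 4 | 5 | 6 | 7 | 8 | 9

giving w = (4, 3, 1, 5, 6, 8, 2, 9, 7) via Δ²R.

Rothe diagram D(w) (10 cells), 5 SE-corners (essential conditions):

[(1, 3, 0), (2, 2, 0), (6, 2, 1), (6, 7, 5), (8, 7, 6)]
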